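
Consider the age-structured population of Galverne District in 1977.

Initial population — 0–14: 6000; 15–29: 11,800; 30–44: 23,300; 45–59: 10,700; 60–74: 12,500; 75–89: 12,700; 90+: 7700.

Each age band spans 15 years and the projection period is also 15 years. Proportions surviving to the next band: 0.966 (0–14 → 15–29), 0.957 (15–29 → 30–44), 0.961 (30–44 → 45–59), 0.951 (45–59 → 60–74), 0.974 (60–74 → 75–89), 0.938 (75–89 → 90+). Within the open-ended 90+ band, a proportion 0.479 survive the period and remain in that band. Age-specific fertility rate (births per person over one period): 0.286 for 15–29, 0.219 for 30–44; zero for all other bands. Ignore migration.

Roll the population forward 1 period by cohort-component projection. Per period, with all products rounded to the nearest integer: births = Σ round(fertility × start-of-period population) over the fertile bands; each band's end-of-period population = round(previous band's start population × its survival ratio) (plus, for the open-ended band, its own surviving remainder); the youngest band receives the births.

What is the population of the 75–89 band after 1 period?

12175

Let group 1 be 0–14 through group 7 = 90+.
After projecting period 1:
Births: 11800 * 0.286 = 3375, 23300 * 0.219 = 5103 → 8478
Group 2: 6000 * 0.966 = 5796
Group 3: 11800 * 0.957 = 11293
Group 4: 23300 * 0.961 = 22391
Group 5: 10700 * 0.951 = 10176
Group 6: 12500 * 0.974 = 12175
Group 7: 12700 * 0.938 + 7700 * 0.479 = 11913 + 3688 = 15601
Population now: 0–14=8478, 15–29=5796, 30–44=11293, 45–59=22391, 60–74=10176, 75–89=12175, 90+=15601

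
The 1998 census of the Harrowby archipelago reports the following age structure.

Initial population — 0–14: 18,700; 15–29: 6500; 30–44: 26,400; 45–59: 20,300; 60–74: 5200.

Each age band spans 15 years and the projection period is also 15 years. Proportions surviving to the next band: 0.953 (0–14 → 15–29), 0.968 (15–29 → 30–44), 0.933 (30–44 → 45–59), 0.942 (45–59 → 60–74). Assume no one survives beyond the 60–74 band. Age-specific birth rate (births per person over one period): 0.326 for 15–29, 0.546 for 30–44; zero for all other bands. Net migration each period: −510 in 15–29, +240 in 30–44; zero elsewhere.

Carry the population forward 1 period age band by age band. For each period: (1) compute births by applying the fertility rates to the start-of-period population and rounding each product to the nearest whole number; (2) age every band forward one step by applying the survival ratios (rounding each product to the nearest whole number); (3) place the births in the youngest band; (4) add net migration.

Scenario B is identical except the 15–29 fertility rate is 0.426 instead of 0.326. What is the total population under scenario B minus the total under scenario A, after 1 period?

650

Period 1.
Births: 6500 × 0.326 = 2119, 26400 × 0.546 = 14414 — total 16533
15–29: 18700 × 0.953 = 17821
30–44: 6500 × 0.968 = 6292
45–59: 26400 × 0.933 = 24631
60–74: 20300 × 0.942 = 19123
Net migration: 15–29 − 510 → 17311; 30–44 + 240 → 6532
Population now: 0–14=16533, 15–29=17311, 30–44=6532, 45–59=24631, 60–74=19123
Scenario A total after 1 period: 84130
Scenario B projection —
Period 1.
Births: 6500 × 0.426 = 2769, 26400 × 0.546 = 14414 — total 17183
15–29: 18700 × 0.953 = 17821
30–44: 6500 × 0.968 = 6292
45–59: 26400 × 0.933 = 24631
60–74: 20300 × 0.942 = 19123
Net migration: 15–29 − 510 → 17311; 30–44 + 240 → 6532
Population now: 0–14=17183, 15–29=17311, 30–44=6532, 45–59=24631, 60–74=19123
Scenario B total after 1 period: 84780
Difference B − A = 84780 − 84130 = 650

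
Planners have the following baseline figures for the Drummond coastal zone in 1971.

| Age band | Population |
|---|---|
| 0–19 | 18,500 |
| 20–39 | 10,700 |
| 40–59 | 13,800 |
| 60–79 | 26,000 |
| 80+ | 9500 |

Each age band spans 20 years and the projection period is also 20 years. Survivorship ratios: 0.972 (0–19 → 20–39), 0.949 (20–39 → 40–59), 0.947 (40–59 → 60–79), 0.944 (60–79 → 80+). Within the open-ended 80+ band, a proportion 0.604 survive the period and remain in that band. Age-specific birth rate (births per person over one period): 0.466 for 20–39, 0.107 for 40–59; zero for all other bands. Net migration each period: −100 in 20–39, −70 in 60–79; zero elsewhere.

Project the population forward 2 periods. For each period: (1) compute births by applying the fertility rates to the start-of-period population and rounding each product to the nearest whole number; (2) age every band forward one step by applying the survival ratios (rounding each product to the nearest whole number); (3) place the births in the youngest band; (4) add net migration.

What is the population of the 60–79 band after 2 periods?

[period 1]
Births: 10700 * 0.466 = 4986  |  13800 * 0.107 = 1477 ⇒ total 6463
20–39: 18500 * 0.972 = 17982
40–59: 10700 * 0.949 = 10154
60–79: 13800 * 0.947 = 13069
80+: 26000 * 0.944 + 9500 * 0.604 = 24544 + 5738 = 30282
Net migration: 20–39 − 100 → 17882; 60–79 − 70 → 12999
Population now: 0–19=6463, 20–39=17882, 40–59=10154, 60–79=12999, 80+=30282
[period 2]
Births: 17882 * 0.466 = 8333  |  10154 * 0.107 = 1086 ⇒ total 9419
20–39: 6463 * 0.972 = 6282
40–59: 17882 * 0.949 = 16970
60–79: 10154 * 0.947 = 9616
80+: 12999 * 0.944 + 30282 * 0.604 = 12271 + 18290 = 30561
Net migration: 20–39 − 100 → 6182; 60–79 − 70 → 9546
Population now: 0–19=9419, 20–39=6182, 40–59=16970, 60–79=9546, 80+=30561

9546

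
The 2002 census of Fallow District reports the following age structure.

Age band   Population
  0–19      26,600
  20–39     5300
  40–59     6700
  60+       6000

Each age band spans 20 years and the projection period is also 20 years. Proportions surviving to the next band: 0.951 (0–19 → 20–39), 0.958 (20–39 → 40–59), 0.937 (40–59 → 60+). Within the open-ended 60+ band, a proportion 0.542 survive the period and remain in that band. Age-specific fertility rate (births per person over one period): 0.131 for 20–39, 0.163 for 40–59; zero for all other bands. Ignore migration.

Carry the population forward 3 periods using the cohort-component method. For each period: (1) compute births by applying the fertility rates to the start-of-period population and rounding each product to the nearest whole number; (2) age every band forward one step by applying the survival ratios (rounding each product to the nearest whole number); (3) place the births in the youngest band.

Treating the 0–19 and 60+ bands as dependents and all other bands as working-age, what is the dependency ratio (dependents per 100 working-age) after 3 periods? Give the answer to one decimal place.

— Period 1 —
Births: 5300 × 0.131 = 694 ; 6700 × 0.163 = 1092 → total 1786
20–39: 26600 × 0.951 = 25297
40–59: 5300 × 0.958 = 5077
60+: 6700 × 0.937 + 6000 × 0.542 = 6278 + 3252 = 9530
→ [1786, 25297, 5077, 9530]
— Period 2 —
Births: 25297 × 0.131 = 3314 ; 5077 × 0.163 = 828 → total 4142
20–39: 1786 × 0.951 = 1698
40–59: 25297 × 0.958 = 24235
60+: 5077 × 0.937 + 9530 × 0.542 = 4757 + 5165 = 9922
→ [4142, 1698, 24235, 9922]
— Period 3 —
Births: 1698 × 0.131 = 222 ; 24235 × 0.163 = 3950 → total 4172
20–39: 4142 × 0.951 = 3939
40–59: 1698 × 0.958 = 1627
60+: 24235 × 0.937 + 9922 × 0.542 = 22708 + 5378 = 28086
→ [4172, 3939, 1627, 28086]
Dependents (band 0–19 + band 60+) = 4172 + 28086 = 32258; working-age = 5566; ratio = 32258/5566 × 100 = 579.6

579.6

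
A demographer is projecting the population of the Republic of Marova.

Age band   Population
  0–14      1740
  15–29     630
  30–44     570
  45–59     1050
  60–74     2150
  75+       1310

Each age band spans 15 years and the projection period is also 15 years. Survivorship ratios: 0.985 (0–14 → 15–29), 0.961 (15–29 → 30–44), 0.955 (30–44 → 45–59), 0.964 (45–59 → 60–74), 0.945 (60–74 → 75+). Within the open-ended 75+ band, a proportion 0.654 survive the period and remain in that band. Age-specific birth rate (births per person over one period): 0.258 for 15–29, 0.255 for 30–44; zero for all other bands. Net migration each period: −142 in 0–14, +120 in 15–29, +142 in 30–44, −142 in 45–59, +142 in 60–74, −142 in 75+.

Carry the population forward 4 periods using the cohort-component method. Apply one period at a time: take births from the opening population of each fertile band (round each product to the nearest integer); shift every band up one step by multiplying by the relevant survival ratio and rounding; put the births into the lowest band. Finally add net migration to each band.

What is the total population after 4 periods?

5341

Call the groups 1 to 6, youngest first.
Period 1.
Births: 630 × 0.258 = 163 ; 570 × 0.255 = 145 ⇒ total 308
Group 2: 1740 × 0.985 = 1714
Group 3: 630 × 0.961 = 605
Group 4: 570 × 0.955 = 544
Group 5: 1050 × 0.964 = 1012
Group 6: 2150 × 0.945 + 1310 × 0.654 = 2032 + 857 = 2889
Net migration: Group 1 − 142 → 166; Group 2 + 120 → 1834; Group 3 + 142 → 747; Group 4 − 142 → 402; Group 5 + 142 → 1154; Group 6 − 142 → 2747
→ [166, 1834, 747, 402, 1154, 2747]
Period 2.
Births: 1834 × 0.258 = 473 ; 747 × 0.255 = 190 ⇒ total 663
Group 2: 166 × 0.985 = 164
Group 3: 1834 × 0.961 = 1762
Group 4: 747 × 0.955 = 713
Group 5: 402 × 0.964 = 388
Group 6: 1154 × 0.945 + 2747 × 0.654 = 1091 + 1797 = 2888
Net migration: Group 1 − 142 → 521; Group 2 + 120 → 284; Group 3 + 142 → 1904; Group 4 − 142 → 571; Group 5 + 142 → 530; Group 6 − 142 → 2746
→ [521, 284, 1904, 571, 530, 2746]
Period 3.
Births: 284 × 0.258 = 73 ; 1904 × 0.255 = 486 ⇒ total 559
Group 2: 521 × 0.985 = 513
Group 3: 284 × 0.961 = 273
Group 4: 1904 × 0.955 = 1818
Group 5: 571 × 0.964 = 550
Group 6: 530 × 0.945 + 2746 × 0.654 = 501 + 1796 = 2297
Net migration: Group 1 − 142 → 417; Group 2 + 120 → 633; Group 3 + 142 → 415; Group 4 − 142 → 1676; Group 5 + 142 → 692; Group 6 − 142 → 2155
→ [417, 633, 415, 1676, 692, 2155]
Period 4.
Births: 633 × 0.258 = 163 ; 415 × 0.255 = 106 ⇒ total 269
Group 2: 417 × 0.985 = 411
Group 3: 633 × 0.961 = 608
Group 4: 415 × 0.955 = 396
Group 5: 1676 × 0.964 = 1616
Group 6: 692 × 0.945 + 2155 × 0.654 = 654 + 1409 = 2063
Net migration: Group 1 − 142 → 127; Group 2 + 120 → 531; Group 3 + 142 → 750; Group 4 − 142 → 254; Group 5 + 142 → 1758; Group 6 − 142 → 1921
→ [127, 531, 750, 254, 1758, 1921]
Total after period 4: 127 + 531 + 750 + 254 + 1758 + 1921 = 5341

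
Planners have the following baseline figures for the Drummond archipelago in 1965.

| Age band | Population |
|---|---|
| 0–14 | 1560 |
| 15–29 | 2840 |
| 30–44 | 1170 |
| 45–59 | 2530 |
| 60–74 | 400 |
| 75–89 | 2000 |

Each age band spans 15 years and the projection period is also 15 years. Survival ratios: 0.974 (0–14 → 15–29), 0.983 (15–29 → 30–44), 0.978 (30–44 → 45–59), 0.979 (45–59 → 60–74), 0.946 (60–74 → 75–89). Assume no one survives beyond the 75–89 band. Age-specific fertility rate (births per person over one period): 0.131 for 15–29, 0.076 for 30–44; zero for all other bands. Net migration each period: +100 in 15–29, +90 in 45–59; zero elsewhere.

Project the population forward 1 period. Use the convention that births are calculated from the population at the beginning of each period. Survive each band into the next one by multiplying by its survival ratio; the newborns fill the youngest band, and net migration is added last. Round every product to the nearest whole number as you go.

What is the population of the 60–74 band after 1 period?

[period 1]
Births: 2840 * 0.131 = 372, 1170 * 0.076 = 89 → total 461
15–29: 1560 * 0.974 = 1519
30–44: 2840 * 0.983 = 2792
45–59: 1170 * 0.978 = 1144
60–74: 2530 * 0.979 = 2477
75–89: 400 * 0.946 = 378
Net migration: 15–29 + 100 → 1619; 45–59 + 90 → 1234
Giving 461 / 1619 / 2792 / 1234 / 2477 / 378.

2477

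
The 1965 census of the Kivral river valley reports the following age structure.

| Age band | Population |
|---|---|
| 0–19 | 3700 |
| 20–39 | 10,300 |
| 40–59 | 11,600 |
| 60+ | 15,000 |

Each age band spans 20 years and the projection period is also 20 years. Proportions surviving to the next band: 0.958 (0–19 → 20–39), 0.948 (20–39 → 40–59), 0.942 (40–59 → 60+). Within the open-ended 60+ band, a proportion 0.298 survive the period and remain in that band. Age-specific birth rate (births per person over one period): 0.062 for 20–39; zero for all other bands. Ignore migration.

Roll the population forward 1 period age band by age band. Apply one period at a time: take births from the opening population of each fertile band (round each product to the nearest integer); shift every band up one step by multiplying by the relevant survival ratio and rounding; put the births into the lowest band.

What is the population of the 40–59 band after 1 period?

Period 1.
Births: 10300 × 0.062 = 639
20–39: 3700 × 0.958 = 3545
40–59: 10300 × 0.948 = 9764
60+: 11600 × 0.942 + 15000 × 0.298 = 10927 + 4470 = 15397
→ [639, 3545, 9764, 15397]

9764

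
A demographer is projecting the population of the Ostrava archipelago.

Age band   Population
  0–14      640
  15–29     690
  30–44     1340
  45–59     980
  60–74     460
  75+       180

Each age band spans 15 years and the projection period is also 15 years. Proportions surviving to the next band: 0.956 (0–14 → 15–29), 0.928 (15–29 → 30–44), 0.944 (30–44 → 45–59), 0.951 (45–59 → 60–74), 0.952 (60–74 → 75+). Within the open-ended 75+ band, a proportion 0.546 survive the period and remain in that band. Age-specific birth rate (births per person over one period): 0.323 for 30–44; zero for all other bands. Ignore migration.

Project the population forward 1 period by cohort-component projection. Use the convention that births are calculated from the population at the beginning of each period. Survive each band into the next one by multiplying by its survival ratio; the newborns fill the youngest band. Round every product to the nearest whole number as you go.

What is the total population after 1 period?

Numbering the bands 1..6 from youngest to oldest:
After projecting period 1:
Births: 1340 × 0.323 = 433
Band 2: 640 × 0.956 = 612
Band 3: 690 × 0.928 = 640
Band 4: 1340 × 0.944 = 1265
Band 5: 980 × 0.951 = 932
Band 6: 460 × 0.952 + 180 × 0.546 = 438 + 98 = 536
Giving 433 / 612 / 640 / 1265 / 932 / 536.
Total after period 1: 433 + 612 + 640 + 1265 + 932 + 536 = 4418

4418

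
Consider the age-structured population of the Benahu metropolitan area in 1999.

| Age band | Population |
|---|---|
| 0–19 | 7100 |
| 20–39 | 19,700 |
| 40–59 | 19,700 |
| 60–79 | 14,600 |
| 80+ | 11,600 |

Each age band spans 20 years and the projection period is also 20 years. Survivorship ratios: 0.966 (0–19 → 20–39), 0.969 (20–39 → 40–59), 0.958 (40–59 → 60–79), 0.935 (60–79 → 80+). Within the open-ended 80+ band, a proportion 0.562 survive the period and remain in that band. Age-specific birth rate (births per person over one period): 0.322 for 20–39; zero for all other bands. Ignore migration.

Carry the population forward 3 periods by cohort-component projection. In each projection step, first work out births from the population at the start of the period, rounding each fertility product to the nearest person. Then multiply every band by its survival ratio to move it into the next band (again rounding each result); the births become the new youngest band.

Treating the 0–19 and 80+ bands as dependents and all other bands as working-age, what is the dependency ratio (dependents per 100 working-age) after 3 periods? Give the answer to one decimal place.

244.9

Call the bands 1 to 5, youngest first.
— Period 1 —
Births: 19700 * 0.322 = 6343
Band 2: 7100 * 0.966 = 6859
Band 3: 19700 * 0.969 = 19089
Band 4: 19700 * 0.958 = 18873
Band 5: 14600 * 0.935 + 11600 * 0.562 = 13651 + 6519 = 20170
→ [6343, 6859, 19089, 18873, 20170]
— Period 2 —
Births: 6859 * 0.322 = 2209
Band 2: 6343 * 0.966 = 6127
Band 3: 6859 * 0.969 = 6646
Band 4: 19089 * 0.958 = 18287
Band 5: 18873 * 0.935 + 20170 * 0.562 = 17646 + 11336 = 28982
→ [2209, 6127, 6646, 18287, 28982]
— Period 3 —
Births: 6127 * 0.322 = 1973
Band 2: 2209 * 0.966 = 2134
Band 3: 6127 * 0.969 = 5937
Band 4: 6646 * 0.958 = 6367
Band 5: 18287 * 0.935 + 28982 * 0.562 = 17098 + 16288 = 33386
→ [1973, 2134, 5937, 6367, 33386]
Dependents (band 0–19 + band 80+) = 1973 + 33386 = 35359; working-age = 14438; ratio = 35359/14438 × 100 = 244.9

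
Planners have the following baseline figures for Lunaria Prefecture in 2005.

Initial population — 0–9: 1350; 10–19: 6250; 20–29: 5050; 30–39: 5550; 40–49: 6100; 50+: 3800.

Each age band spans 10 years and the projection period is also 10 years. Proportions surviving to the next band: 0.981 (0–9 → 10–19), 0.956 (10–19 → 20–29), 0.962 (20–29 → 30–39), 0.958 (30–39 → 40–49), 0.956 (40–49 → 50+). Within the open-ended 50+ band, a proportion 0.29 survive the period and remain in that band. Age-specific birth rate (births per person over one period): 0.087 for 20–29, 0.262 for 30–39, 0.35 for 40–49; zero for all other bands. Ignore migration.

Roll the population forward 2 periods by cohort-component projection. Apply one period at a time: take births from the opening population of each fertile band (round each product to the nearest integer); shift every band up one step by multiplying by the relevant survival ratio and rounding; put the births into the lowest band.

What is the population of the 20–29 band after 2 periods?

1266

Period 1.
Births: 5050 * 0.087 = 439 ; 5550 * 0.262 = 1454 ; 6100 * 0.35 = 2135 — total 4028
10–19: 1350 * 0.981 = 1324
20–29: 6250 * 0.956 = 5975
30–39: 5050 * 0.962 = 4858
40–49: 5550 * 0.958 = 5317
50+: 6100 * 0.956 + 3800 * 0.29 = 5832 + 1102 = 6934
Giving 4028 / 1324 / 5975 / 4858 / 5317 / 6934.
Period 2.
Births: 5975 * 0.087 = 520 ; 4858 * 0.262 = 1273 ; 5317 * 0.35 = 1861 — total 3654
10–19: 4028 * 0.981 = 3951
20–29: 1324 * 0.956 = 1266
30–39: 5975 * 0.962 = 5748
40–49: 4858 * 0.958 = 4654
50+: 5317 * 0.956 + 6934 * 0.29 = 5083 + 2011 = 7094
Giving 3654 / 3951 / 1266 / 5748 / 4654 / 7094.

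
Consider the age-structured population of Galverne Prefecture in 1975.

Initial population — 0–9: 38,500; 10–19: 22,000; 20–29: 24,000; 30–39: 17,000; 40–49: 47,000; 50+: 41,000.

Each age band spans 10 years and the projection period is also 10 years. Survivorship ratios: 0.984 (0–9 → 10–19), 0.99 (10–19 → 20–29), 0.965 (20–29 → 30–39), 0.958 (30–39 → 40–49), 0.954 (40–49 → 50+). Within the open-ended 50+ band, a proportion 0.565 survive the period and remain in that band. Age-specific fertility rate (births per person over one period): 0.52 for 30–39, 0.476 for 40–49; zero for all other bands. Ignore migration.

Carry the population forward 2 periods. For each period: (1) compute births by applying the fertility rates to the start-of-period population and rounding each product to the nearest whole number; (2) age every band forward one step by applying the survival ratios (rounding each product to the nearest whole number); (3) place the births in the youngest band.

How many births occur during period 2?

After projecting period 1:
Births: 17000 × 0.52 = 8840, 47000 × 0.476 = 22372 ⇒ total 31212
10–19: 38500 × 0.984 = 37884
20–29: 22000 × 0.99 = 21780
30–39: 24000 × 0.965 = 23160
40–49: 17000 × 0.958 = 16286
50+: 47000 × 0.954 + 41000 × 0.565 = 44838 + 23165 = 68003
→ [31212, 37884, 21780, 23160, 16286, 68003]
After projecting period 2:
Births: 23160 × 0.52 = 12043, 16286 × 0.476 = 7752 ⇒ total 19795
10–19: 31212 × 0.984 = 30713
20–29: 37884 × 0.99 = 37505
30–39: 21780 × 0.965 = 21018
40–49: 23160 × 0.958 = 22187
50+: 16286 × 0.954 + 68003 × 0.565 = 15537 + 38422 = 53959
→ [19795, 30713, 37505, 21018, 22187, 53959]

19795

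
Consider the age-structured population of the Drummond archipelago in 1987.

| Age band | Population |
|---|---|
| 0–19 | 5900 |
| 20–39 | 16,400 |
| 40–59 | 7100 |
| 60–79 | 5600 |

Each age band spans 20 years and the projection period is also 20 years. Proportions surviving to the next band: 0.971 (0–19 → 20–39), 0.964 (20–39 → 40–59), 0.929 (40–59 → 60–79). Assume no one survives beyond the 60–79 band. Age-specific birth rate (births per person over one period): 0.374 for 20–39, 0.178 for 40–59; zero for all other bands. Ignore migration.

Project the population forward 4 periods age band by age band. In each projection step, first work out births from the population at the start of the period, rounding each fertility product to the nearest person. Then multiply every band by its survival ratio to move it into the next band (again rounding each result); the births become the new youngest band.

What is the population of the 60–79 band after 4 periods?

6432

Numbering the groups 1..4 from youngest to oldest:
— Period 1 —
Births: 16400 × 0.374 = 6134, 7100 × 0.178 = 1264 — total 7398
Group 2: 5900 × 0.971 = 5729
Group 3: 16400 × 0.964 = 15810
Group 4: 7100 × 0.929 = 6596
Population now: 0–19=7398, 20–39=5729, 40–59=15810, 60–79=6596
— Period 2 —
Births: 5729 × 0.374 = 2143, 15810 × 0.178 = 2814 — total 4957
Group 2: 7398 × 0.971 = 7183
Group 3: 5729 × 0.964 = 5523
Group 4: 15810 × 0.929 = 14687
Population now: 0–19=4957, 20–39=7183, 40–59=5523, 60–79=14687
— Period 3 —
Births: 7183 × 0.374 = 2686, 5523 × 0.178 = 983 — total 3669
Group 2: 4957 × 0.971 = 4813
Group 3: 7183 × 0.964 = 6924
Group 4: 5523 × 0.929 = 5131
Population now: 0–19=3669, 20–39=4813, 40–59=6924, 60–79=5131
— Period 4 —
Births: 4813 × 0.374 = 1800, 6924 × 0.178 = 1232 — total 3032
Group 2: 3669 × 0.971 = 3563
Group 3: 4813 × 0.964 = 4640
Group 4: 6924 × 0.929 = 6432
Population now: 0–19=3032, 20–39=3563, 40–59=4640, 60–79=6432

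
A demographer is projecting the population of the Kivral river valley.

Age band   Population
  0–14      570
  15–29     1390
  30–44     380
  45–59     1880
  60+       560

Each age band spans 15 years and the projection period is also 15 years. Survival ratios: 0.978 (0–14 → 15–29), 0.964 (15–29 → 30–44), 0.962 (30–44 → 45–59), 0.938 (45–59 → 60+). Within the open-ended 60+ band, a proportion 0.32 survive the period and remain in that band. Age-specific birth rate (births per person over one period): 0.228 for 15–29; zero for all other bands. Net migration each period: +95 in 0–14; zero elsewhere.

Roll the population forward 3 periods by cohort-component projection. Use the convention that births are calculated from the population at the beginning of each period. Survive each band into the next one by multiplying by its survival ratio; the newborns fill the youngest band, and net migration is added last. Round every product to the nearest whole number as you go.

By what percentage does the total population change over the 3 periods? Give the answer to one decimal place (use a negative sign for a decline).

After projecting period 1:
Births: 1390 * 0.228 = 317
15–29: 570 * 0.978 = 557
30–44: 1390 * 0.964 = 1340
45–59: 380 * 0.962 = 366
60+: 1880 * 0.938 + 560 * 0.32 = 1763 + 179 = 1942
Net migration: 0–14 + 95 → 412
Giving 412 / 557 / 1340 / 366 / 1942.
After projecting period 2:
Births: 557 * 0.228 = 127
15–29: 412 * 0.978 = 403
30–44: 557 * 0.964 = 537
45–59: 1340 * 0.962 = 1289
60+: 366 * 0.938 + 1942 * 0.32 = 343 + 621 = 964
Net migration: 0–14 + 95 → 222
Giving 222 / 403 / 537 / 1289 / 964.
After projecting period 3:
Births: 403 * 0.228 = 92
15–29: 222 * 0.978 = 217
30–44: 403 * 0.964 = 388
45–59: 537 * 0.962 = 517
60+: 1289 * 0.938 + 964 * 0.32 = 1209 + 308 = 1517
Net migration: 0–14 + 95 → 187
Giving 187 / 217 / 388 / 517 / 1517.
Total: 4780 → 2826; change = -1954; percentage change = -40.9%

-40.9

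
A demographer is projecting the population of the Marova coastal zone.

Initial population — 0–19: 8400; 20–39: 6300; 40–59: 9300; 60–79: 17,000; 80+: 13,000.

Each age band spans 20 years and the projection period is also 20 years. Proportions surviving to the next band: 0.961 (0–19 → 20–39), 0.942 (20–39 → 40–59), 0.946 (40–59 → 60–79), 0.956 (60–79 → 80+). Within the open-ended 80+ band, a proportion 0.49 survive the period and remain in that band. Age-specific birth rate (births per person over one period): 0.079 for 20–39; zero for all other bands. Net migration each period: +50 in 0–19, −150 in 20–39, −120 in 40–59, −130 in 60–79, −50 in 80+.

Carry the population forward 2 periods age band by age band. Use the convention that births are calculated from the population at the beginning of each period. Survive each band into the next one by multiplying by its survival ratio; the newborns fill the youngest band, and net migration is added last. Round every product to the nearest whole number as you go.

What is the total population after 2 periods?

[period 1]
Births: 6300 × 0.079 = 498
20–39: 8400 × 0.961 = 8072
40–59: 6300 × 0.942 = 5935
60–79: 9300 × 0.946 = 8798
80+: 17000 × 0.956 + 13000 × 0.49 = 16252 + 6370 = 22622
Net migration: 0–19 + 50 → 548; 20–39 − 150 → 7922; 40–59 − 120 → 5815; 60–79 − 130 → 8668; 80+ − 50 → 22572
→ [548, 7922, 5815, 8668, 22572]
[period 2]
Births: 7922 × 0.079 = 626
20–39: 548 × 0.961 = 527
40–59: 7922 × 0.942 = 7463
60–79: 5815 × 0.946 = 5501
80+: 8668 × 0.956 + 22572 × 0.49 = 8287 + 11060 = 19347
Net migration: 0–19 + 50 → 676; 20–39 − 150 → 377; 40–59 − 120 → 7343; 60–79 − 130 → 5371; 80+ − 50 → 19297
→ [676, 377, 7343, 5371, 19297]
Total after period 2: 676 + 377 + 7343 + 5371 + 19297 = 33064

33064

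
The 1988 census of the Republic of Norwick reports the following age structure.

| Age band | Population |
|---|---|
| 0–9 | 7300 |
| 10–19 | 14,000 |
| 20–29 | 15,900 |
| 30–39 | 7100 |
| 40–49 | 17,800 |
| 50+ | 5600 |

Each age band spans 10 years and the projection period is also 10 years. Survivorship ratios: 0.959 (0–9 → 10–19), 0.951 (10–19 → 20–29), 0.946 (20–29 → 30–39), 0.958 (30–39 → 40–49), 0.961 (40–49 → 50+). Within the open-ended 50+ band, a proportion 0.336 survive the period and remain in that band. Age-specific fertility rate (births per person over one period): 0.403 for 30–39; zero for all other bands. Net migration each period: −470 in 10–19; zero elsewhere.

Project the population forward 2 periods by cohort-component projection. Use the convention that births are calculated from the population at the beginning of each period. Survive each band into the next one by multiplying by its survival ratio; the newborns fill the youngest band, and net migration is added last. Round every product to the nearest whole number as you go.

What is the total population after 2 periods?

After projecting period 1:
Births: 7100 × 0.403 = 2861
10–19: 7300 × 0.959 = 7001
20–29: 14000 × 0.951 = 13314
30–39: 15900 × 0.946 = 15041
40–49: 7100 × 0.958 = 6802
50+: 17800 × 0.961 + 5600 × 0.336 = 17106 + 1882 = 18988
Net migration: 10–19 − 470 → 6531
→ [2861, 6531, 13314, 15041, 6802, 18988]
After projecting period 2:
Births: 15041 × 0.403 = 6062
10–19: 2861 × 0.959 = 2744
20–29: 6531 × 0.951 = 6211
30–39: 13314 × 0.946 = 12595
40–49: 15041 × 0.958 = 14409
50+: 6802 × 0.961 + 18988 × 0.336 = 6537 + 6380 = 12917
Net migration: 10–19 − 470 → 2274
→ [6062, 2274, 6211, 12595, 14409, 12917]
Total after period 2: 6062 + 2274 + 6211 + 12595 + 14409 + 12917 = 54468

54468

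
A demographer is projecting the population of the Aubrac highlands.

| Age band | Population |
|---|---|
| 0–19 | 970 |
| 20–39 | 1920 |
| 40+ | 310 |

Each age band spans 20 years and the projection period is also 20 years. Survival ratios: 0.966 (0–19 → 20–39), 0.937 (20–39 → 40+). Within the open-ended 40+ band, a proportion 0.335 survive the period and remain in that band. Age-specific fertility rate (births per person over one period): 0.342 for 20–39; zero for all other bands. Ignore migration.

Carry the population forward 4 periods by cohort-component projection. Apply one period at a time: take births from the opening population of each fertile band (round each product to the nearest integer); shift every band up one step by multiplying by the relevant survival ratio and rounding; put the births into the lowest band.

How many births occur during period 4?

106

Period 1:
Births: 1920 × 0.342 = 657
20–39: 970 × 0.966 = 937
40+: 1920 × 0.937 + 310 × 0.335 = 1799 + 104 = 1903
Giving 657 / 937 / 1903.
Period 2:
Births: 937 × 0.342 = 320
20–39: 657 × 0.966 = 635
40+: 937 × 0.937 + 1903 × 0.335 = 878 + 638 = 1516
Giving 320 / 635 / 1516.
Period 3:
Births: 635 × 0.342 = 217
20–39: 320 × 0.966 = 309
40+: 635 × 0.937 + 1516 × 0.335 = 595 + 508 = 1103
Giving 217 / 309 / 1103.
Period 4:
Births: 309 × 0.342 = 106
20–39: 217 × 0.966 = 210
40+: 309 × 0.937 + 1103 × 0.335 = 290 + 370 = 660
Giving 106 / 210 / 660.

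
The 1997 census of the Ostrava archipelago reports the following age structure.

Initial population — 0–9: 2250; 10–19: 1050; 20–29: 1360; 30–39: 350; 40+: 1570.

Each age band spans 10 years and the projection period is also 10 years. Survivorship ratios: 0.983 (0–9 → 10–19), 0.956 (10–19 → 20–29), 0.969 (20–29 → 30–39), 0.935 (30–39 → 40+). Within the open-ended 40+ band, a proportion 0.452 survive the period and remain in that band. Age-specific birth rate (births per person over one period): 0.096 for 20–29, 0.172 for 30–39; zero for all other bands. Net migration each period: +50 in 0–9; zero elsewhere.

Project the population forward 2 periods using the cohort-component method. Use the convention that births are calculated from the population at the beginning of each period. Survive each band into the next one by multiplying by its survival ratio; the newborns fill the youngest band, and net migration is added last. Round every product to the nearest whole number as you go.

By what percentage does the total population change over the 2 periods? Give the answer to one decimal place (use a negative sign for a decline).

-17.9

Period 1.
Births: 1360 × 0.096 = 131 ; 350 × 0.172 = 60 → 191
10–19: 2250 × 0.983 = 2212
20–29: 1050 × 0.956 = 1004
30–39: 1360 × 0.969 = 1318
40+: 350 × 0.935 + 1570 × 0.452 = 327 + 710 = 1037
Net migration: 0–9 + 50 → 241
End of period: [241, 2212, 1004, 1318, 1037]
Period 2.
Births: 1004 × 0.096 = 96 ; 1318 × 0.172 = 227 → 323
10–19: 241 × 0.983 = 237
20–29: 2212 × 0.956 = 2115
30–39: 1004 × 0.969 = 973
40+: 1318 × 0.935 + 1037 × 0.452 = 1232 + 469 = 1701
Net migration: 0–9 + 50 → 373
End of period: [373, 237, 2115, 973, 1701]
Total: 6580 → 5399; change = -1181; percentage change = -17.9%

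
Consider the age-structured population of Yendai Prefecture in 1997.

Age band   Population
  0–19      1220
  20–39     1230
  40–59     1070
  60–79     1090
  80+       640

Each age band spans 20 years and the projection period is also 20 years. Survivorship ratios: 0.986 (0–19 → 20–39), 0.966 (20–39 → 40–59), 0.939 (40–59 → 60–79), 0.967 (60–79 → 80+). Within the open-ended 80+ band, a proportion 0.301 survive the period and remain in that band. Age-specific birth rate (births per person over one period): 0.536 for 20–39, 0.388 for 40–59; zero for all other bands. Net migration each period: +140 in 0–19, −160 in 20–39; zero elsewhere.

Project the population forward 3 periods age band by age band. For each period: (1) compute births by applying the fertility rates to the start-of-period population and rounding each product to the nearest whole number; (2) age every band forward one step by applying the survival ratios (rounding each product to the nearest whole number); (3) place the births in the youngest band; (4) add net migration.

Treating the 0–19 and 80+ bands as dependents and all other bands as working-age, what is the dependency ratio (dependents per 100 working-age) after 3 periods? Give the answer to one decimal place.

87.7

Let group 1 be 0–19 through group 5 = 80+.
After projecting period 1:
Births: 1230 × 0.536 = 659, 1070 × 0.388 = 415 → 1074
Group 2: 1220 × 0.986 = 1203
Group 3: 1230 × 0.966 = 1188
Group 4: 1070 × 0.939 = 1005
Group 5: 1090 × 0.967 + 640 × 0.301 = 1054 + 193 = 1247
Net migration: Group 1 + 140 → 1214; Group 2 − 160 → 1043
→ [1214, 1043, 1188, 1005, 1247]
After projecting period 2:
Births: 1043 × 0.536 = 559, 1188 × 0.388 = 461 → 1020
Group 2: 1214 × 0.986 = 1197
Group 3: 1043 × 0.966 = 1008
Group 4: 1188 × 0.939 = 1116
Group 5: 1005 × 0.967 + 1247 × 0.301 = 972 + 375 = 1347
Net migration: Group 1 + 140 → 1160; Group 2 − 160 → 1037
→ [1160, 1037, 1008, 1116, 1347]
After projecting period 3:
Births: 1037 × 0.536 = 556, 1008 × 0.388 = 391 → 947
Group 2: 1160 × 0.986 = 1144
Group 3: 1037 × 0.966 = 1002
Group 4: 1008 × 0.939 = 947
Group 5: 1116 × 0.967 + 1347 × 0.301 = 1079 + 405 = 1484
Net migration: Group 1 + 140 → 1087; Group 2 − 160 → 984
→ [1087, 984, 1002, 947, 1484]
Dependents (band 0–19 + band 80+) = 1087 + 1484 = 2571; working-age = 2933; ratio = 2571/2933 × 100 = 87.7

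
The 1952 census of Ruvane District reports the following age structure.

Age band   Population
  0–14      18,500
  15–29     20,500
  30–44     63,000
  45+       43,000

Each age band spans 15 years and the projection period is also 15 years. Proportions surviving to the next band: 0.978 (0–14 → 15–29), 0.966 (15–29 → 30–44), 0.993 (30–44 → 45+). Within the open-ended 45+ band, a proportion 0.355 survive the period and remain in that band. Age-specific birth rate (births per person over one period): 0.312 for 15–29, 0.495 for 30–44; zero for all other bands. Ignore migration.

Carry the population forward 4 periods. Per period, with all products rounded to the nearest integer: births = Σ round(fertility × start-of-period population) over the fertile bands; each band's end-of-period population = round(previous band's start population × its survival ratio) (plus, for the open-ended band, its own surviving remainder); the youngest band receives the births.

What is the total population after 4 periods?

Call the bands 1 to 4, youngest first.
Period 1:
Births: 20500 * 0.312 = 6396, 63000 * 0.495 = 31185 → total 37581
Band 2: 18500 * 0.978 = 18093
Band 3: 20500 * 0.966 = 19803
Band 4: 63000 * 0.993 + 43000 * 0.355 = 62559 + 15265 = 77824
→ [37581, 18093, 19803, 77824]
Period 2:
Births: 18093 * 0.312 = 5645, 19803 * 0.495 = 9802 → total 15447
Band 2: 37581 * 0.978 = 36754
Band 3: 18093 * 0.966 = 17478
Band 4: 19803 * 0.993 + 77824 * 0.355 = 19664 + 27628 = 47292
→ [15447, 36754, 17478, 47292]
Period 3:
Births: 36754 * 0.312 = 11467, 17478 * 0.495 = 8652 → total 20119
Band 2: 15447 * 0.978 = 15107
Band 3: 36754 * 0.966 = 35504
Band 4: 17478 * 0.993 + 47292 * 0.355 = 17356 + 16789 = 34145
→ [20119, 15107, 35504, 34145]
Period 4:
Births: 15107 * 0.312 = 4713, 35504 * 0.495 = 17574 → total 22287
Band 2: 20119 * 0.978 = 19676
Band 3: 15107 * 0.966 = 14593
Band 4: 35504 * 0.993 + 34145 * 0.355 = 35255 + 12121 = 47376
→ [22287, 19676, 14593, 47376]
Total after period 4: 22287 + 19676 + 14593 + 47376 = 103932

103932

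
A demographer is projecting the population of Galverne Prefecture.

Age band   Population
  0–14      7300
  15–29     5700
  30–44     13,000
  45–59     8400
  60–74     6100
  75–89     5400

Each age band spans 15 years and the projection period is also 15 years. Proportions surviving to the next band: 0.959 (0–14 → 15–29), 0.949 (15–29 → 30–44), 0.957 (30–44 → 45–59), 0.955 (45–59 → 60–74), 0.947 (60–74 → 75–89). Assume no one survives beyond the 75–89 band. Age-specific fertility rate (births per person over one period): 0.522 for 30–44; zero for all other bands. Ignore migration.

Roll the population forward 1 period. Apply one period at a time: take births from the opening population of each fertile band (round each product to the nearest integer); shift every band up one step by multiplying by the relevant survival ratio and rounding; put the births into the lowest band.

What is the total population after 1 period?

45436

Let band 1 be 0–14 through band 6 = 75–89.
[period 1]
Births: 13000 × 0.522 = 6786
Band 2: 7300 × 0.959 = 7001
Band 3: 5700 × 0.949 = 5409
Band 4: 13000 × 0.957 = 12441
Band 5: 8400 × 0.955 = 8022
Band 6: 6100 × 0.947 = 5777
End of period: [6786, 7001, 5409, 12441, 8022, 5777]
Total after period 1: 6786 + 7001 + 5409 + 12441 + 8022 + 5777 = 45436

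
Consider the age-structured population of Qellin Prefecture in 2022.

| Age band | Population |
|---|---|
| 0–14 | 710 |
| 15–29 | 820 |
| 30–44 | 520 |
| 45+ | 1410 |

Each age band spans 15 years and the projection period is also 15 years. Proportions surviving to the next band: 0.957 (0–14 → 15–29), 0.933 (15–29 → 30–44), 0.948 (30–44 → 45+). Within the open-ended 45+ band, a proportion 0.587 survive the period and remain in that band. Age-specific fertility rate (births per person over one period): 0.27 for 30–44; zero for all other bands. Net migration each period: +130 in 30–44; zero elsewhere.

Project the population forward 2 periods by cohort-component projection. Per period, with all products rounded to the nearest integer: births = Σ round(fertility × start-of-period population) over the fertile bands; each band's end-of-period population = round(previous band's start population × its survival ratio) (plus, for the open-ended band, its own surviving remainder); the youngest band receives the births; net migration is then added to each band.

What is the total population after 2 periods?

After projecting period 1:
Births: 520 * 0.27 = 140
15–29: 710 * 0.957 = 679
30–44: 820 * 0.933 = 765
45+: 520 * 0.948 + 1410 * 0.587 = 493 + 828 = 1321
Net migration: 30–44 + 130 → 895
Giving 140 / 679 / 895 / 1321.
After projecting period 2:
Births: 895 * 0.27 = 242
15–29: 140 * 0.957 = 134
30–44: 679 * 0.933 = 634
45+: 895 * 0.948 + 1321 * 0.587 = 848 + 775 = 1623
Net migration: 30–44 + 130 → 764
Giving 242 / 134 / 764 / 1623.
Total after period 2: 242 + 134 + 764 + 1623 = 2763

2763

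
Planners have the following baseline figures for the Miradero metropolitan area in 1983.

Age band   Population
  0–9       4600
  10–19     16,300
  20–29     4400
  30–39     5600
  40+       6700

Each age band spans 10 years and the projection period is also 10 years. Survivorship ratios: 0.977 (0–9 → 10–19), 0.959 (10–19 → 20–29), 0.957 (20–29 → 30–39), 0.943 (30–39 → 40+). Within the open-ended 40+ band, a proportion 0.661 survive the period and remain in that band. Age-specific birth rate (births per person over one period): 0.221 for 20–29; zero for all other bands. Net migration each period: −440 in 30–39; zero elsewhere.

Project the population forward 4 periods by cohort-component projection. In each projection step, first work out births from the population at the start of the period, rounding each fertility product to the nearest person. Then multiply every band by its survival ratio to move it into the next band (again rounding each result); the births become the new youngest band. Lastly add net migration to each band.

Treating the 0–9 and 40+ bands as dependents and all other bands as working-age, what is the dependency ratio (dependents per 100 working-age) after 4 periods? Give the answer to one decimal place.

371.3

Call the groups 1 to 5, youngest first.
[period 1]
Births: 4400 * 0.221 = 972
Group 2: 4600 * 0.977 = 4494
Group 3: 16300 * 0.959 = 15632
Group 4: 4400 * 0.957 = 4211
Group 5: 5600 * 0.943 + 6700 * 0.661 = 5281 + 4429 = 9710
Net migration: Group 4 − 440 → 3771
End of period: [972, 4494, 15632, 3771, 9710]
[period 2]
Births: 15632 * 0.221 = 3455
Group 2: 972 * 0.977 = 950
Group 3: 4494 * 0.959 = 4310
Group 4: 15632 * 0.957 = 14960
Group 5: 3771 * 0.943 + 9710 * 0.661 = 3556 + 6418 = 9974
Net migration: Group 4 − 440 → 14520
End of period: [3455, 950, 4310, 14520, 9974]
[period 3]
Births: 4310 * 0.221 = 953
Group 2: 3455 * 0.977 = 3376
Group 3: 950 * 0.959 = 911
Group 4: 4310 * 0.957 = 4125
Group 5: 14520 * 0.943 + 9974 * 0.661 = 13692 + 6593 = 20285
Net migration: Group 4 − 440 → 3685
End of period: [953, 3376, 911, 3685, 20285]
[period 4]
Births: 911 * 0.221 = 201
Group 2: 953 * 0.977 = 931
Group 3: 3376 * 0.959 = 3238
Group 4: 911 * 0.957 = 872
Group 5: 3685 * 0.943 + 20285 * 0.661 = 3475 + 13408 = 16883
Net migration: Group 4 − 440 → 432
End of period: [201, 931, 3238, 432, 16883]
Dependents (band 0–9 + band 40+) = 201 + 16883 = 17084; working-age = 4601; ratio = 17084/4601 × 100 = 371.3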